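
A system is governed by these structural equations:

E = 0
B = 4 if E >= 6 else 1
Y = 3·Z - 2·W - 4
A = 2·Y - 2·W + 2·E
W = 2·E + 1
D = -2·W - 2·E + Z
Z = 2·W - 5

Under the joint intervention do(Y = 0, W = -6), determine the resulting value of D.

Under do(Y = 0, W = -6), each intervened variable's structural equation is replaced by its fixed value.
Z = 2·W - 5  [with W=-6]  = -17
D = -2·W - 2·E + Z  [with W=-6, E=0, Z=-17]  = -5

-5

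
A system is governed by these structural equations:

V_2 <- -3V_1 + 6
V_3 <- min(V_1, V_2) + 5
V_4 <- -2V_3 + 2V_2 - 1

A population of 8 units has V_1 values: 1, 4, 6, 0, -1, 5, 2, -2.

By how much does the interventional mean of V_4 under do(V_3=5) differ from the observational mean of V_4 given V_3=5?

do(V_3=5) breaks V_3's dependence on V_1. With V_3=5 fixed, V_4 across the units is -5, -23, -35, 1, 7, -29, -11, 13, mean -10.25.
Observing V_3=5 restricts to units where V_3's equation naturally yields 5: V_1 ∈ {0, 2}. In that subpopulation V_4 = 1, -11, mean -5.
Difference = -10.25 − (-5) = -5.25.

-5.25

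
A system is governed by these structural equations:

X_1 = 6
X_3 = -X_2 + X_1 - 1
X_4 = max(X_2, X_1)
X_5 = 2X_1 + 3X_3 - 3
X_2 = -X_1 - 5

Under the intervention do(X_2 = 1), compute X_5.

do(X_2=1) replaces the equation X_2 = -X_1 - 5 with the constant X_2 = 1.
X_3 = -X_2 + X_1 - 1  [with X_2=1, X_1=6]  = 4
X_5 = 2X_1 + 3X_3 - 3  [with X_1=6, X_3=4]  = 21

21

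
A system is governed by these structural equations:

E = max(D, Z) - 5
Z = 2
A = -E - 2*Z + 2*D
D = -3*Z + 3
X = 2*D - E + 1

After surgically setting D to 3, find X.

do(D=3) replaces the equation D = -3*Z + 3 with the constant D = 3.
E = max(D, Z) - 5  [with D=3, Z=2]  = -2
X = 2*D - E + 1  [with D=3, E=-2]  = 9

9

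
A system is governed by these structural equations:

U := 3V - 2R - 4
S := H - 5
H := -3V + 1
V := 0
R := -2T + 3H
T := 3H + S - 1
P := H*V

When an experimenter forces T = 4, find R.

Intervening sets T = 4 and removes its equation (T := 3H + S - 1).
H = -3V + 1  [with V=0]  = 1
R = -2T + 3H  [with T=4, H=1]  = -5

-5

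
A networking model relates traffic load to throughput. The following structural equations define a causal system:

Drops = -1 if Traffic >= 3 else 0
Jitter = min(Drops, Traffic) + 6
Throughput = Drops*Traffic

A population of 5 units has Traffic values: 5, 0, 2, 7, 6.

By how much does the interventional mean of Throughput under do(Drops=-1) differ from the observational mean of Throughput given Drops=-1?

2

The intervention sets Drops=-1 in all 5 units regardless of Traffic. Recomputing Throughput per unit gives -5, 0, -2, -7, -6; average -4.
E[Throughput|Drops=-1] averages over only the 3 units with Drops=-1 (Traffic = 5, 7, 6): Throughput = -5, -7, -6, mean -6.
Difference = -4 − (-6) = 2.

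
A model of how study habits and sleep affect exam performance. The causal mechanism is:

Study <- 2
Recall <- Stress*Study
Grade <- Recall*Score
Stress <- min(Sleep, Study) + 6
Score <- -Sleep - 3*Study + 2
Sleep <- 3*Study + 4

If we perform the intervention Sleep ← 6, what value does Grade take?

-160

Under do(Sleep=6), the mechanism Sleep <- 3*Study + 4 is discarded; Sleep is fixed at 6.
Stress = min(Sleep, Study) + 6  [with Sleep=6, Study=2]  = 8
Score = -Sleep - 3*Study + 2  [with Sleep=6, Study=2]  = -10
Recall = Stress*Study  [with Stress=8, Study=2]  = 16
Grade = Recall*Score  [with Recall=16, Score=-10]  = -160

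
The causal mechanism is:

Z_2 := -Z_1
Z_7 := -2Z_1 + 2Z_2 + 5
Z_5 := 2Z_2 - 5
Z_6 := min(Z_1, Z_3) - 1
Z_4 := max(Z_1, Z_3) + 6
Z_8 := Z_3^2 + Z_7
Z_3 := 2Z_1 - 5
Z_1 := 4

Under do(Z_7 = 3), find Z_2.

-4

Under do(Z_7=3), the mechanism Z_7 := -2Z_1 + 2Z_2 + 5 is discarded; Z_7 is fixed at 3.
Z_2 is not downstream of the intervention, so its value is determined by the original equations.
Z_2 = -Z_1  [with Z_1=4]  = -4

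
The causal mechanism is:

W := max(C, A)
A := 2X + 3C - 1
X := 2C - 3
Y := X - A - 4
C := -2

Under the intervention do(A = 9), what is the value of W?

The intervention breaks the incoming arrows to A: A := 2X + 3C - 1 no longer applies, and A = 9.
W = max(C, A)  [with C=-2, A=9]  = 9

9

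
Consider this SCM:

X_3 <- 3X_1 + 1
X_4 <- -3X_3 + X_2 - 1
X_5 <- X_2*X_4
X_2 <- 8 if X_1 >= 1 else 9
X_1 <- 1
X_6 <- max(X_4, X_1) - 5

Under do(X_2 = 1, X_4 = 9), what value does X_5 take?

Setting X_2 = 1, X_4 = 9 by intervention discards those variables' equations.
X_5 = X_2*X_4  [with X_2=1, X_4=9]  = 9

9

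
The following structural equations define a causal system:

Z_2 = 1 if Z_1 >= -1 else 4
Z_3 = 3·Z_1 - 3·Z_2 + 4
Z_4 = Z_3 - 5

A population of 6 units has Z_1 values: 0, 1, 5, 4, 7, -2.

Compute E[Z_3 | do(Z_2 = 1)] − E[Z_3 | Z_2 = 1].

-2.7

The intervention sets Z_2=1 in all 6 units regardless of Z_1. Recomputing Z_3 per unit gives 1, 4, 16, 13, 22, -5; average 8.5.
Observing Z_2=1 restricts to units where Z_2's equation naturally yields 1: Z_1 ∈ {0, 1, 5, 4, 7}. In that subpopulation Z_3 = 1, 4, 16, 13, 22, mean 11.2.
Difference = 8.5 − 11.2 = -2.7.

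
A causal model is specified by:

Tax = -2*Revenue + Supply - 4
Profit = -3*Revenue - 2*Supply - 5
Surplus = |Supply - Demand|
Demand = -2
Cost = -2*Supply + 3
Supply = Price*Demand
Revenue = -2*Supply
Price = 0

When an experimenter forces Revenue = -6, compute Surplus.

do(Revenue=-6) replaces the equation Revenue = -2*Supply with the constant Revenue = -6.
Surplus is not downstream of the intervention, so its value is determined by the original equations.
Supply = Price*Demand  [with Price=0, Demand=-2]  = 0
Surplus = |Supply - Demand|  [with Supply=0, Demand=-2]  = 2

2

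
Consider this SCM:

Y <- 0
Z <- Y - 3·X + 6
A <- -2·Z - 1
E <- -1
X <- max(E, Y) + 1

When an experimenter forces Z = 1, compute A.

-3

Intervening sets Z = 1 and removes its equation (Z <- Y - 3·X + 6).
A = -2·Z - 1  [with Z=1]  = -3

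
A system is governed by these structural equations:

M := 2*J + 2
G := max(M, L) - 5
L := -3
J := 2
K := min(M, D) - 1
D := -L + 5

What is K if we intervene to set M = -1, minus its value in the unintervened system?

do(M=-1) replaces the equation M := 2*J + 2 with the constant M = -1.
D = -L + 5  [with L=-3]  = 8
K = min(M, D) - 1  [with M=-1, D=8]  = -2
Without intervention: M = 2*J + 2  [with J=2]  = 6; D = -L + 5  [with L=-3]  = 8; K = min(M, D) - 1  [with M=6, D=8]  = 5.
Change = -2 − 5 = -7.

-7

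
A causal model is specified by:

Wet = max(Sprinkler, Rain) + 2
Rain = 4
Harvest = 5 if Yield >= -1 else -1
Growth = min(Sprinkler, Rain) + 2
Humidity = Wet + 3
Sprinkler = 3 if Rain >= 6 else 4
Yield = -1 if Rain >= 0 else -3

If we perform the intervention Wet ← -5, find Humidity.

-2

do(Wet=-5) replaces the equation Wet = max(Sprinkler, Rain) + 2 with the constant Wet = -5.
Humidity = Wet + 3  [with Wet=-5]  = -2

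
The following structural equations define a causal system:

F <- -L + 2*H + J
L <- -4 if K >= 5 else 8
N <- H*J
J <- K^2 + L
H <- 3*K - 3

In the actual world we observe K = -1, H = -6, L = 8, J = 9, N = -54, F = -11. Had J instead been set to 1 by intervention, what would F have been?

Under do(J=1), the mechanism J <- K^2 + L is discarded; J is fixed at 1.
H = 3*K - 3  [with K=-1]  = -6
L = -4 if K >= 5 else 8  [with K=-1]  = 8
F = -L + 2*H + J  [with L=8, H=-6, J=1]  = -19

-19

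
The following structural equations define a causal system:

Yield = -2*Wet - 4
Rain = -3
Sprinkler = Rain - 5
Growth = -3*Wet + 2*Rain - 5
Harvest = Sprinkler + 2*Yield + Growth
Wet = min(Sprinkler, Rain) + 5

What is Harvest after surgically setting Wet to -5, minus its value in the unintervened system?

14

The intervention breaks the incoming arrows to Wet: Wet = min(Sprinkler, Rain) + 5 no longer applies, and Wet = -5.
Sprinkler = Rain - 5  [with Rain=-3]  = -8
Growth = -3*Wet + 2*Rain - 5  [with Wet=-5, Rain=-3]  = 4
Yield = -2*Wet - 4  [with Wet=-5]  = 6
Harvest = Sprinkler + 2*Yield + Growth  [with Sprinkler=-8, Yield=6, Growth=4]  = 8
Without intervention: Sprinkler = Rain - 5  [with Rain=-3]  = -8; Wet = min(Sprinkler, Rain) + 5  [with Sprinkler=-8, Rain=-3]  = -3; Growth = -3*Wet + 2*Rain - 5  [with Wet=-3, Rain=-3]  = -2; Yield = -2*Wet - 4  [with Wet=-3]  = 2; Harvest = Sprinkler + 2*Yield + Growth  [with Sprinkler=-8, Yield=2, Growth=-2]  = -6.
Change = 8 − (-6) = 14.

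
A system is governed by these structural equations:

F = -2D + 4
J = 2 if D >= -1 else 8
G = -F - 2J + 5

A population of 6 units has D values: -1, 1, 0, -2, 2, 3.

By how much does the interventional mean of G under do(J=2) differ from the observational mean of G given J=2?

The intervention sets J=2 in all 6 units regardless of D. Recomputing G per unit gives -5, -1, -3, -7, 1, 3; average -2.
E[G|J=2] averages over only the 5 units with J=2 (D = -1, 1, 0, 2, 3): G = -5, -1, -3, 1, 3, mean -1.
Difference = -2 − (-1) = -1.

-1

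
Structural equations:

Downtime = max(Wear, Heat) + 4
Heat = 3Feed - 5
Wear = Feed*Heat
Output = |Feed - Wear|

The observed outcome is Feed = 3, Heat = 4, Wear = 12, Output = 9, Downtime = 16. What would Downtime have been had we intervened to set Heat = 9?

31

do(Heat=9) replaces the equation Heat = 3Feed - 5 with the constant Heat = 9.
Wear = Feed*Heat  [with Feed=3, Heat=9]  = 27
Downtime = max(Wear, Heat) + 4  [with Wear=27, Heat=9]  = 31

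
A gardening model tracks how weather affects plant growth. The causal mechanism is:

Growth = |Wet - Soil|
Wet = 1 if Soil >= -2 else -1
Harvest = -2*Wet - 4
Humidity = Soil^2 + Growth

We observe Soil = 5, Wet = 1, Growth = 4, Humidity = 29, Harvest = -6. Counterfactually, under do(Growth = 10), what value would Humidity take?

The intervention breaks the incoming arrows to Growth: Growth = |Wet - Soil| no longer applies, and Growth = 10.
Humidity = Soil^2 + Growth  [with Soil=5, Growth=10]  = 35

35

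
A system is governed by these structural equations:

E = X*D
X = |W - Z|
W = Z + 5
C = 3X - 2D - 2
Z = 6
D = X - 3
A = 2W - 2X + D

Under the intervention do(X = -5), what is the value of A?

24

do(X=-5) replaces the equation X = |W - Z| with the constant X = -5.
W = Z + 5  [with Z=6]  = 11
D = X - 3  [with X=-5]  = -8
A = 2W - 2X + D  [with W=11, X=-5, D=-8]  = 24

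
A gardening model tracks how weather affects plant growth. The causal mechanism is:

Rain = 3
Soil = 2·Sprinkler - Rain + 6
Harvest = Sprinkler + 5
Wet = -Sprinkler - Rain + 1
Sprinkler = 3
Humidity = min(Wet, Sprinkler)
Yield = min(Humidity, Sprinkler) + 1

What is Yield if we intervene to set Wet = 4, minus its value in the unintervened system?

8

Under do(Wet=4), the mechanism Wet = -Sprinkler - Rain + 1 is discarded; Wet is fixed at 4.
Humidity = min(Wet, Sprinkler)  [with Wet=4, Sprinkler=3]  = 3
Yield = min(Humidity, Sprinkler) + 1  [with Humidity=3, Sprinkler=3]  = 4
Without intervention: Wet = -Sprinkler - Rain + 1  [with Sprinkler=3, Rain=3]  = -5; Humidity = min(Wet, Sprinkler)  [with Wet=-5, Sprinkler=3]  = -5; Yield = min(Humidity, Sprinkler) + 1  [with Humidity=-5, Sprinkler=3]  = -4.
Change = 4 − (-4) = 8.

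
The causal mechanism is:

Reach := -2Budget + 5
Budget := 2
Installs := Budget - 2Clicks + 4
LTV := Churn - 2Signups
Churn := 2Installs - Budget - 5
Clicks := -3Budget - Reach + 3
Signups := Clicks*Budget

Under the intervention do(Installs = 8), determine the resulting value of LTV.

The intervention breaks the incoming arrows to Installs: Installs := Budget - 2Clicks + 4 no longer applies, and Installs = 8.
Reach = -2Budget + 5  [with Budget=2]  = 1
Clicks = -3Budget - Reach + 3  [with Budget=2, Reach=1]  = -4
Signups = Clicks*Budget  [with Clicks=-4, Budget=2]  = -8
Churn = 2Installs - Budget - 5  [with Installs=8, Budget=2]  = 9
LTV = Churn - 2Signups  [with Churn=9, Signups=-8]  = 25

25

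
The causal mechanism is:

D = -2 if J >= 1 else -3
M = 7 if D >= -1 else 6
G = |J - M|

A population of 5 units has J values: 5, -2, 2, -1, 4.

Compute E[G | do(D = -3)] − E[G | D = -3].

-3.1

The intervention sets D=-3 in all 5 units regardless of J. Recomputing G per unit gives 1, 8, 4, 7, 2; average 4.4.
Observing D=-3 restricts to units where D's equation naturally yields -3: J ∈ {-2, -1}. In that subpopulation G = 8, 7, mean 7.5.
Difference = 4.4 − 7.5 = -3.1.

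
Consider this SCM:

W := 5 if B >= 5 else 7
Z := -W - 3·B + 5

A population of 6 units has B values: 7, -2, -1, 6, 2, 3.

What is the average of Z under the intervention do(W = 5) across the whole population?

-7.5

Under do(W=5), W's equation is replaced by W=5 for every unit. Per-unit Z: -21, 6, 3, -18, -6, -9. Mean = -7.5.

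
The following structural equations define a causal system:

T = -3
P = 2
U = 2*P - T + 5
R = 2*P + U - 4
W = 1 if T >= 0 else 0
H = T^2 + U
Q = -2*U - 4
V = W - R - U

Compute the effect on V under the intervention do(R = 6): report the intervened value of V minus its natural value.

6

do(R=6) replaces the equation R = 2*P + U - 4 with the constant R = 6.
U = 2*P - T + 5  [with P=2, T=-3]  = 12
W = 1 if T >= 0 else 0  [with T=-3]  = 0
V = W - R - U  [with W=0, R=6, U=12]  = -18
Without intervention: U = 2*P - T + 5  [with P=2, T=-3]  = 12; R = 2*P + U - 4  [with P=2, U=12]  = 12; W = 1 if T >= 0 else 0  [with T=-3]  = 0; V = W - R - U  [with W=0, R=12, U=12]  = -24.
Change = -18 − (-24) = 6.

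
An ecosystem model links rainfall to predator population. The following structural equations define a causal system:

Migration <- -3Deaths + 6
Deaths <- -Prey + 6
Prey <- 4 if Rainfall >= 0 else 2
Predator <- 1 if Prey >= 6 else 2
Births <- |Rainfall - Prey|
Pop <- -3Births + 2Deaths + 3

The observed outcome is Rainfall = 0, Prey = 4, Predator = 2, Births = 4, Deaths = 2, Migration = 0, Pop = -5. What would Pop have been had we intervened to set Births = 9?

-20

The intervention breaks the incoming arrows to Births: Births <- |Rainfall - Prey| no longer applies, and Births = 9.
Prey = 4 if Rainfall >= 0 else 2  [with Rainfall=0]  = 4
Deaths = -Prey + 6  [with Prey=4]  = 2
Pop = -3Births + 2Deaths + 3  [with Births=9, Deaths=2]  = -20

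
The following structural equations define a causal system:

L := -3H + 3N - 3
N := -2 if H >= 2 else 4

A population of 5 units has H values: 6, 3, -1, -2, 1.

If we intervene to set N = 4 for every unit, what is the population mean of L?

do(N=4) breaks N's dependence on H. With N=4 fixed, L across the units is -9, 0, 12, 15, 6, mean 4.8.

4.8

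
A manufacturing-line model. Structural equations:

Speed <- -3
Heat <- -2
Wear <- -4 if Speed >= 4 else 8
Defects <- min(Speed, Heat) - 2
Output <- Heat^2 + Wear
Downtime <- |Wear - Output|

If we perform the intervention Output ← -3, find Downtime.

The intervention breaks the incoming arrows to Output: Output <- Heat^2 + Wear no longer applies, and Output = -3.
Wear = -4 if Speed >= 4 else 8  [with Speed=-3]  = 8
Downtime = |Wear - Output|  [with Wear=8, Output=-3]  = 11

11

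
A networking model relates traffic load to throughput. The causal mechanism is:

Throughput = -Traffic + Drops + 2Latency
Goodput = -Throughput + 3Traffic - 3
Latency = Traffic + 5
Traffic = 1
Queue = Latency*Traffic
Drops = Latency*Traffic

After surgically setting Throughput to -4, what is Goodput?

The intervention breaks the incoming arrows to Throughput: Throughput = -Traffic + Drops + 2Latency no longer applies, and Throughput = -4.
Goodput = -Throughput + 3Traffic - 3  [with Throughput=-4, Traffic=1]  = 4

4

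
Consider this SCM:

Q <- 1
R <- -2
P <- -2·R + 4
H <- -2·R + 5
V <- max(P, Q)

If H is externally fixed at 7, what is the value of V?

Intervening sets H = 7 and removes its equation (H <- -2·R + 5).
No directed path runs from H to V, so V keeps its natural value.
P = -2·R + 4  [with R=-2]  = 8
V = max(P, Q)  [with P=8, Q=1]  = 8

8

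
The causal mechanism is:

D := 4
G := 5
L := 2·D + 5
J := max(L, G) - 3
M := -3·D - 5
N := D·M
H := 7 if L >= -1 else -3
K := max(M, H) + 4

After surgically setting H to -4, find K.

0

do(H=-4) replaces the equation H := 7 if L >= -1 else -3 with the constant H = -4.
M = -3·D - 5  [with D=4]  = -17
K = max(M, H) + 4  [with M=-17, H=-4]  = 0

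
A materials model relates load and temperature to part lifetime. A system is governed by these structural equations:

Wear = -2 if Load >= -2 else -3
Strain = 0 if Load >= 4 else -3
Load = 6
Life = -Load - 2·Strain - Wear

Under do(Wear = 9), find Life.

The intervention breaks the incoming arrows to Wear: Wear = -2 if Load >= -2 else -3 no longer applies, and Wear = 9.
Strain = 0 if Load >= 4 else -3  [with Load=6]  = 0
Life = -Load - 2·Strain - Wear  [with Load=6, Strain=0, Wear=9]  = -15

-15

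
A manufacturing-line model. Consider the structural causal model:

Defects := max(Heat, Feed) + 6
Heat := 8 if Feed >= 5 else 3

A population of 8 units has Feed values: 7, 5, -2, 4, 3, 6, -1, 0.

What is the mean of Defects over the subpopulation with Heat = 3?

9.2

Conditioning on Heat=3 selects the 5 unit(s) with Feed ∈ {-2, 4, 3, -1, 0}. Their Defects values: 9, 10, 9, 9, 9. Mean = 9.2.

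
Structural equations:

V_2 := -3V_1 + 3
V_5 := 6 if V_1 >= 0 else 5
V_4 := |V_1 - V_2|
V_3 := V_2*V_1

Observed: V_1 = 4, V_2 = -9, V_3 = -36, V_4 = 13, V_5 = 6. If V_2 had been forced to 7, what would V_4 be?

Under do(V_2=7), the mechanism V_2 := -3V_1 + 3 is discarded; V_2 is fixed at 7.
V_4 = |V_1 - V_2|  [with V_1=4, V_2=7]  = 3

3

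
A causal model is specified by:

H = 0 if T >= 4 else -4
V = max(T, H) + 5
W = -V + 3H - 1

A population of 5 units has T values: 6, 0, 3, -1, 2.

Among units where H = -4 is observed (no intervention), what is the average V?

6

E[V|H=-4] averages over only the 4 units with H=-4 (T = 0, 3, -1, 2): V = 5, 8, 4, 7, mean 6.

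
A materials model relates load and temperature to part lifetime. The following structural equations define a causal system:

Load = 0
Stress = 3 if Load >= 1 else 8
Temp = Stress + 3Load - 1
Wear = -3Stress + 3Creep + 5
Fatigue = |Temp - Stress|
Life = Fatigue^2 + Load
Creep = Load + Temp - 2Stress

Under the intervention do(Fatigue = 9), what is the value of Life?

Intervening sets Fatigue = 9 and removes its equation (Fatigue = |Temp - Stress|).
Life = Fatigue^2 + Load  [with Fatigue=9, Load=0]  = 81

81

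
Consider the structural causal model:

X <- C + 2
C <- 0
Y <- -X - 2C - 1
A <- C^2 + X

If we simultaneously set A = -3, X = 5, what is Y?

-6

Setting A = -3, X = 5 by intervention discards those variables' equations.
Y = -X - 2C - 1  [with X=5, C=0]  = -6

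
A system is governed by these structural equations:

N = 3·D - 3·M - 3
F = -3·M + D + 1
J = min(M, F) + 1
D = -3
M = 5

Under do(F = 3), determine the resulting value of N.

-27

do(F=3) replaces the equation F = -3·M + D + 1 with the constant F = 3.
N is not downstream of the intervention, so its value is determined by the original equations.
N = 3·D - 3·M - 3  [with D=-3, M=5]  = -27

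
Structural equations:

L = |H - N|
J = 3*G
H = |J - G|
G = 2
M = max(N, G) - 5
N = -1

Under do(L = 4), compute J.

do(L=4) replaces the equation L = |H - N| with the constant L = 4.
J is not downstream of the intervention, so its value is determined by the original equations.
J = 3*G  [with G=2]  = 6

6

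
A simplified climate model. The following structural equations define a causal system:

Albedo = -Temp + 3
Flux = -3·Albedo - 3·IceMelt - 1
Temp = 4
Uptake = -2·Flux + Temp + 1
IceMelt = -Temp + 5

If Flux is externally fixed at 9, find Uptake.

Intervening sets Flux = 9 and removes its equation (Flux = -3·Albedo - 3·IceMelt - 1).
Uptake = -2·Flux + Temp + 1  [with Flux=9, Temp=4]  = -13

-13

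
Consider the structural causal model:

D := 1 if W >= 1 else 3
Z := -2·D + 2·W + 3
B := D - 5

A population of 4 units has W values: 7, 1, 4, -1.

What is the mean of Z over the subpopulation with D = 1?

Observing D=1 restricts to units where D's equation naturally yields 1: W ∈ {7, 1, 4}. In that subpopulation Z = 15, 3, 9, mean 9.

9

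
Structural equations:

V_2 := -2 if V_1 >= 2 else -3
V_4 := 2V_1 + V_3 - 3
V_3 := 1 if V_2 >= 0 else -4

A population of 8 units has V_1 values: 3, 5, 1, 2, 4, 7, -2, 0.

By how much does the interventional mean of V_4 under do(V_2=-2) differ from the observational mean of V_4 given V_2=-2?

-3.4

do(V_2=-2) breaks V_2's dependence on V_1. With V_2=-2 fixed, V_4 across the units is -1, 3, -5, -3, 1, 7, -11, -7, mean -2.
Observing V_2=-2 restricts to units where V_2's equation naturally yields -2: V_1 ∈ {3, 5, 2, 4, 7}. In that subpopulation V_4 = -1, 3, -3, 1, 7, mean 1.4.
Difference = -2 − 1.4 = -3.4.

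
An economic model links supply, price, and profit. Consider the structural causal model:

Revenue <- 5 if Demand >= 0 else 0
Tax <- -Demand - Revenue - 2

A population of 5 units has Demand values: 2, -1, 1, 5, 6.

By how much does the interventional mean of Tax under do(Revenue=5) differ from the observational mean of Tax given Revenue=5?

0.9

do(Revenue=5) breaks Revenue's dependence on Demand. With Revenue=5 fixed, Tax across the units is -9, -6, -8, -12, -13, mean -9.6.
Conditioning on Revenue=5 selects the 4 unit(s) with Demand ∈ {2, 1, 5, 6}. Their Tax values: -9, -8, -12, -13. Mean = -10.5.
Difference = -9.6 − (-10.5) = 0.9.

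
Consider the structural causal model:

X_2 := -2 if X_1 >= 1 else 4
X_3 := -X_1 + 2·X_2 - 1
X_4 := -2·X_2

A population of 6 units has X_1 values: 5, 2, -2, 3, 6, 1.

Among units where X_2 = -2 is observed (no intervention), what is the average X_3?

E[X_3|X_2=-2] averages over only the 5 units with X_2=-2 (X_1 = 5, 2, 3, 6, 1): X_3 = -10, -7, -8, -11, -6, mean -8.4.

-8.4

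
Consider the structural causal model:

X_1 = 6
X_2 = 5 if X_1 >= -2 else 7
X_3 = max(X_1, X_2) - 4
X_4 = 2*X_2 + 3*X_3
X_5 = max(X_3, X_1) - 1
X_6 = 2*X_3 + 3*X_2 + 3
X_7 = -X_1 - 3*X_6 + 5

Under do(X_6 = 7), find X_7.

-22

Intervening sets X_6 = 7 and removes its equation (X_6 = 2*X_3 + 3*X_2 + 3).
X_7 = -X_1 - 3*X_6 + 5  [with X_1=6, X_6=7]  = -22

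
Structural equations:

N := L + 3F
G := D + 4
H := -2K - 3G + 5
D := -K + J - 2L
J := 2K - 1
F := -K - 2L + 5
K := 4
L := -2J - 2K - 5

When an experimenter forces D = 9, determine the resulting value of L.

Under do(D=9), the mechanism D := -K + J - 2L is discarded; D is fixed at 9.
Since L is not a descendant of the intervened variable, it is unaffected.
J = 2K - 1  [with K=4]  = 7
L = -2J - 2K - 5  [with J=7, K=4]  = -27

-27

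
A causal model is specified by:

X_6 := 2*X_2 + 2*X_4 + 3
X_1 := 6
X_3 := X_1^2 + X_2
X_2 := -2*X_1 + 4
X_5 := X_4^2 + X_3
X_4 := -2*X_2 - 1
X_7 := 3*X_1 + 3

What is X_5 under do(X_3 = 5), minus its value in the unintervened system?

do(X_3=5) replaces the equation X_3 := X_1^2 + X_2 with the constant X_3 = 5.
X_2 = -2*X_1 + 4  [with X_1=6]  = -8
X_4 = -2*X_2 - 1  [with X_2=-8]  = 15
X_5 = X_4^2 + X_3  [with X_4=15, X_3=5]  = 230
Without intervention: X_2 = -2*X_1 + 4  [with X_1=6]  = -8; X_3 = X_1^2 + X_2  [with X_1=6, X_2=-8]  = 28; X_4 = -2*X_2 - 1  [with X_2=-8]  = 15; X_5 = X_4^2 + X_3  [with X_4=15, X_3=28]  = 253.
Change = 230 − 253 = -23.

-23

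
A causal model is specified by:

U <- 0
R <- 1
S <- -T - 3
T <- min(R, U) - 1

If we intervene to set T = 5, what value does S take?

The intervention breaks the incoming arrows to T: T <- min(R, U) - 1 no longer applies, and T = 5.
S = -T - 3  [with T=5]  = -8

-8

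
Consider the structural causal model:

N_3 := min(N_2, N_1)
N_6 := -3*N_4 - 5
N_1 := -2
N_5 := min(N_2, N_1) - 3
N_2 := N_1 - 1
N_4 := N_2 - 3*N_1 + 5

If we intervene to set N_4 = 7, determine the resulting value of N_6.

Under do(N_4=7), the mechanism N_4 := N_2 - 3*N_1 + 5 is discarded; N_4 is fixed at 7.
N_6 = -3*N_4 - 5  [with N_4=7]  = -26

-26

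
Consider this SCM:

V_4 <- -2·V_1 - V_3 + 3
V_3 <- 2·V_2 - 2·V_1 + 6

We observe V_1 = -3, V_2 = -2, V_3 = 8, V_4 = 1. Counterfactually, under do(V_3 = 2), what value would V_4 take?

The intervention breaks the incoming arrows to V_3: V_3 <- 2·V_2 - 2·V_1 + 6 no longer applies, and V_3 = 2.
V_4 = -2·V_1 - V_3 + 3  [with V_1=-3, V_3=2]  = 7

7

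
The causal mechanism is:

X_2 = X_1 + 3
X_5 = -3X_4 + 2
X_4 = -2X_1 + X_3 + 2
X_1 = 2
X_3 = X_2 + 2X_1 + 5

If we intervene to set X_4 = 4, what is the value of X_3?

Under do(X_4=4), the mechanism X_4 = -2X_1 + X_3 + 2 is discarded; X_4 is fixed at 4.
Since X_3 is not a descendant of the intervened variable, it is unaffected.
X_2 = X_1 + 3  [with X_1=2]  = 5
X_3 = X_2 + 2X_1 + 5  [with X_2=5, X_1=2]  = 14

14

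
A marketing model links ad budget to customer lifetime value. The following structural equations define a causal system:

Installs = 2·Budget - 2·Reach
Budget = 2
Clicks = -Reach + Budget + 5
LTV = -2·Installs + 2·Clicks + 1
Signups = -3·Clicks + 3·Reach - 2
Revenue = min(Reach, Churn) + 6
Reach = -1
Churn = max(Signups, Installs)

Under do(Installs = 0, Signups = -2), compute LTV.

The joint intervention fixes Installs = 0, Signups = -2, removing each variable's own equation.
Clicks = -Reach + Budget + 5  [with Reach=-1, Budget=2]  = 8
LTV = -2·Installs + 2·Clicks + 1  [with Installs=0, Clicks=8]  = 17

17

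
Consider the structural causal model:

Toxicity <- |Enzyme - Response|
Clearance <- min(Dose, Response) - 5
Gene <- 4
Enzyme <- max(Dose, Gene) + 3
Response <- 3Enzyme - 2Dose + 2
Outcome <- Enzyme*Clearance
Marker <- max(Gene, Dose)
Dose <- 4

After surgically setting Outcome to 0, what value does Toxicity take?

The intervention breaks the incoming arrows to Outcome: Outcome <- Enzyme*Clearance no longer applies, and Outcome = 0.
Toxicity is not downstream of the intervention, so its value is determined by the original equations.
Enzyme = max(Dose, Gene) + 3  [with Dose=4, Gene=4]  = 7
Response = 3Enzyme - 2Dose + 2  [with Enzyme=7, Dose=4]  = 15
Toxicity = |Enzyme - Response|  [with Enzyme=7, Response=15]  = 8

8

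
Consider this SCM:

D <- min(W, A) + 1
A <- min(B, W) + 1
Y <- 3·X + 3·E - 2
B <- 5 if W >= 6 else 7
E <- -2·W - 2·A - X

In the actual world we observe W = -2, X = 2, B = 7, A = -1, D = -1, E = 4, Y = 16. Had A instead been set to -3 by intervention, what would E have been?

Under do(A=-3), the mechanism A <- min(B, W) + 1 is discarded; A is fixed at -3.
E = -2·W - 2·A - X  [with W=-2, A=-3, X=2]  = 8

8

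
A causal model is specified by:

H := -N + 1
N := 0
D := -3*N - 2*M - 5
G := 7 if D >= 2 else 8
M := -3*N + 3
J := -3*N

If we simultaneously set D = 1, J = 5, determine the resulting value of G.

The joint intervention fixes D = 1, J = 5, removing each variable's own equation.
G = 7 if D >= 2 else 8  [with D=1]  = 8

8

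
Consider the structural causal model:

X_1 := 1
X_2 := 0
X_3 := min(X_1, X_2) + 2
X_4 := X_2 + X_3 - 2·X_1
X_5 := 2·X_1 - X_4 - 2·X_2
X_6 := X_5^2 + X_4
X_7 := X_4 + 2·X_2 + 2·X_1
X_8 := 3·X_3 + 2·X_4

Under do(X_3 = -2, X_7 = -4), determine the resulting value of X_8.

-14

Under do(X_3 = -2, X_7 = -4), each intervened variable's structural equation is replaced by its fixed value.
X_4 = X_2 + X_3 - 2·X_1  [with X_2=0, X_3=-2, X_1=1]  = -4
X_8 = 3·X_3 + 2·X_4  [with X_3=-2, X_4=-4]  = -14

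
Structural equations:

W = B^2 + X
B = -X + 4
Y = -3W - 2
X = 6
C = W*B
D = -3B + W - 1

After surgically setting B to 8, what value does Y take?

-212

Under do(B=8), the mechanism B = -X + 4 is discarded; B is fixed at 8.
W = B^2 + X  [with B=8, X=6]  = 70
Y = -3W - 2  [with W=70]  = -212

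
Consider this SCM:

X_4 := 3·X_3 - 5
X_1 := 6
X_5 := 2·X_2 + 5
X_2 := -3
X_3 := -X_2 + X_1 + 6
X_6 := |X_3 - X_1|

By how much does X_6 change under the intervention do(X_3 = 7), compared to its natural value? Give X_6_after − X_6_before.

-8

The intervention breaks the incoming arrows to X_3: X_3 := -X_2 + X_1 + 6 no longer applies, and X_3 = 7.
X_6 = |X_3 - X_1|  [with X_3=7, X_1=6]  = 1
Without intervention: X_3 = -X_2 + X_1 + 6  [with X_2=-3, X_1=6]  = 15; X_6 = |X_3 - X_1|  [with X_3=15, X_1=6]  = 9.
Change = 1 − 9 = -8.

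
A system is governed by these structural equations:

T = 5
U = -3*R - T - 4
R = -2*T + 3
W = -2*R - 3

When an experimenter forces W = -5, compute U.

12

Under do(W=-5), the mechanism W = -2*R - 3 is discarded; W is fixed at -5.
Since U is not a descendant of the intervened variable, it is unaffected.
R = -2*T + 3  [with T=5]  = -7
U = -3*R - T - 4  [with R=-7, T=5]  = 12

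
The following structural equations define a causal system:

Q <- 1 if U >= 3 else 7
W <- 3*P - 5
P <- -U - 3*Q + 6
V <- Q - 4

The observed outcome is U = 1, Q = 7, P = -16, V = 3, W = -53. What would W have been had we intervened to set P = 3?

do(P=3) replaces the equation P <- -U - 3*Q + 6 with the constant P = 3.
W = 3*P - 5  [with P=3]  = 4

4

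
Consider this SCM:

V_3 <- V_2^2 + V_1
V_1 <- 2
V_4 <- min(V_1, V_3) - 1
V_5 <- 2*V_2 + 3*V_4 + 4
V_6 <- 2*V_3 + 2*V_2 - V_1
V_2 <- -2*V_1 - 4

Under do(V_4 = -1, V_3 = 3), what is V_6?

-12

The joint intervention fixes V_4 = -1, V_3 = 3, removing each variable's own equation.
V_2 = -2*V_1 - 4  [with V_1=2]  = -8
V_6 = 2*V_3 + 2*V_2 - V_1  [with V_3=3, V_2=-8, V_1=2]  = -12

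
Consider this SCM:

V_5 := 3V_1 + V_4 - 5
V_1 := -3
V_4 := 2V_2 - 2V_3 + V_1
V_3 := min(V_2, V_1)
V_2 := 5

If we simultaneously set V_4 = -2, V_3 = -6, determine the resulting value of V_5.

-16

The joint intervention fixes V_4 = -2, V_3 = -6, removing each variable's own equation.
V_5 = 3V_1 + V_4 - 5  [with V_1=-3, V_4=-2]  = -16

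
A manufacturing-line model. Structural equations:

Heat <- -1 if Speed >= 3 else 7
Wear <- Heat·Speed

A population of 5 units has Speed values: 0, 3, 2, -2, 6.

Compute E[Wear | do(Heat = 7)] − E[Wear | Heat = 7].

12.6

Under do(Heat=7), Heat's equation is replaced by Heat=7 for every unit. Per-unit Wear: 0, 21, 14, -14, 42. Mean = 12.6.
Conditioning on Heat=7 selects the 3 unit(s) with Speed ∈ {0, 2, -2}. Their Wear values: 0, 14, -14. Mean = 0.
Difference = 12.6 − 0 = 12.6.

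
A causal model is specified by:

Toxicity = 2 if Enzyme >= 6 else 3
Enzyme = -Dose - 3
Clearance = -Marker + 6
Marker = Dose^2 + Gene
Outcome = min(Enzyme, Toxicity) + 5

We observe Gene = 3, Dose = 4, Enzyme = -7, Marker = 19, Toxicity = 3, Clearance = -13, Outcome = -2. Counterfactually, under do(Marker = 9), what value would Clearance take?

-3

Under do(Marker=9), the mechanism Marker = Dose^2 + Gene is discarded; Marker is fixed at 9.
Clearance = -Marker + 6  [with Marker=9]  = -3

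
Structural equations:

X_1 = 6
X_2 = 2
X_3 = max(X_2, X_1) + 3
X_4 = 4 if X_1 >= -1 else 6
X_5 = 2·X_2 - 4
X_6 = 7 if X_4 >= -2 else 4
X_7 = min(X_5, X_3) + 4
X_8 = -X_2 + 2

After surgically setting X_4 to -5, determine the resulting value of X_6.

Under do(X_4=-5), the mechanism X_4 = 4 if X_1 >= -1 else 6 is discarded; X_4 is fixed at -5.
X_6 = 7 if X_4 >= -2 else 4  [with X_4=-5]  = 4

4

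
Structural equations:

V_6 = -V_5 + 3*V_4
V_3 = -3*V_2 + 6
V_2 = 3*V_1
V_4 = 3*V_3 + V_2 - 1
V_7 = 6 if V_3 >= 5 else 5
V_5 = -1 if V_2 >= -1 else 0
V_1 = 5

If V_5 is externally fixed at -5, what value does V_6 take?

The intervention breaks the incoming arrows to V_5: V_5 = -1 if V_2 >= -1 else 0 no longer applies, and V_5 = -5.
V_2 = 3*V_1  [with V_1=5]  = 15
V_3 = -3*V_2 + 6  [with V_2=15]  = -39
V_4 = 3*V_3 + V_2 - 1  [with V_3=-39, V_2=15]  = -103
V_6 = -V_5 + 3*V_4  [with V_5=-5, V_4=-103]  = -304

-304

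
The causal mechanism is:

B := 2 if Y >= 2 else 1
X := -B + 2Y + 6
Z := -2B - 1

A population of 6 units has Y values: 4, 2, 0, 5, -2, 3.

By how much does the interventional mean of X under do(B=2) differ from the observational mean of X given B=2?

The intervention sets B=2 in all 6 units regardless of Y. Recomputing X per unit gives 12, 8, 4, 14, 0, 10; average 8.
E[X|B=2] averages over only the 4 units with B=2 (Y = 4, 2, 5, 3): X = 12, 8, 14, 10, mean 11.
Difference = 8 − 11 = -3.

-3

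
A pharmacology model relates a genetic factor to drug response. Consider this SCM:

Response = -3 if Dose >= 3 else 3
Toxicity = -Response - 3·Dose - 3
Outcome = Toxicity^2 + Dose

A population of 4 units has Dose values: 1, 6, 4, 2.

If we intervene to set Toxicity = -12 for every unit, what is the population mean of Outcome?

Every unit gets Toxicity=-12 under the intervention. Outcome values become 145, 150, 148, 146; E[Outcome|do(Toxicity=-12)] = 147.25.

147.25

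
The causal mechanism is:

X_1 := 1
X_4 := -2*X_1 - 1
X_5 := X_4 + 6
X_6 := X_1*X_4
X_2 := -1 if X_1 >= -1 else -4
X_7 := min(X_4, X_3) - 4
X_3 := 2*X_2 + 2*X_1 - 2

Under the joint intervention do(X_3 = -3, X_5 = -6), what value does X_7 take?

-7

Under do(X_3 = -3, X_5 = -6), each intervened variable's structural equation is replaced by its fixed value.
X_4 = -2*X_1 - 1  [with X_1=1]  = -3
X_7 = min(X_4, X_3) - 4  [with X_4=-3, X_3=-3]  = -7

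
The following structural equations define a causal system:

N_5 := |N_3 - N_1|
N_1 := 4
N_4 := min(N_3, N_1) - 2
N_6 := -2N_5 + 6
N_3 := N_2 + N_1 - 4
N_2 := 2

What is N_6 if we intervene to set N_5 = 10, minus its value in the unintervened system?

The intervention breaks the incoming arrows to N_5: N_5 := |N_3 - N_1| no longer applies, and N_5 = 10.
N_6 = -2N_5 + 6  [with N_5=10]  = -14
Without intervention: N_3 = N_2 + N_1 - 4  [with N_2=2, N_1=4]  = 2; N_5 = |N_3 - N_1|  [with N_3=2, N_1=4]  = 2; N_6 = -2N_5 + 6  [with N_5=2]  = 2.
Change = -14 − 2 = -16.

-16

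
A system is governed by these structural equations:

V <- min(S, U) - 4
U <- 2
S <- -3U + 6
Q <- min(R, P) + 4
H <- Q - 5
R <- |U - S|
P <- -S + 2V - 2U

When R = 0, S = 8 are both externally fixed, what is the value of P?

-16

Setting R = 0, S = 8 by intervention discards those variables' equations.
V = min(S, U) - 4  [with S=8, U=2]  = -2
P = -S + 2V - 2U  [with S=8, V=-2, U=2]  = -16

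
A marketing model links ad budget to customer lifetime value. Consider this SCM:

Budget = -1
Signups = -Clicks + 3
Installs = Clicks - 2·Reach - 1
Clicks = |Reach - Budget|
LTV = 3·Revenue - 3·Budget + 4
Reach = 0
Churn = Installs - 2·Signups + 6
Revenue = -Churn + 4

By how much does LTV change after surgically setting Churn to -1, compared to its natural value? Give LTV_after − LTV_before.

Intervening sets Churn = -1 and removes its equation (Churn = Installs - 2·Signups + 6).
Revenue = -Churn + 4  [with Churn=-1]  = 5
LTV = 3·Revenue - 3·Budget + 4  [with Revenue=5, Budget=-1]  = 22
Without intervention: Clicks = |Reach - Budget|  [with Reach=0, Budget=-1]  = 1; Installs = Clicks - 2·Reach - 1  [with Clicks=1, Reach=0]  = 0; Signups = -Clicks + 3  [with Clicks=1]  = 2; Churn = Installs - 2·Signups + 6  [with Installs=0, Signups=2]  = 2; Revenue = -Churn + 4  [with Churn=2]  = 2; LTV = 3·Revenue - 3·Budget + 4  [with Revenue=2, Budget=-1]  = 13.
Change = 22 − 13 = 9.

9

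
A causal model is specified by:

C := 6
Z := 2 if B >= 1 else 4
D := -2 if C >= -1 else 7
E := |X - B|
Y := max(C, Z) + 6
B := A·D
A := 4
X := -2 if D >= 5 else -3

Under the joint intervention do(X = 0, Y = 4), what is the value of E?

Under do(X = 0, Y = 4), each intervened variable's structural equation is replaced by its fixed value.
D = -2 if C >= -1 else 7  [with C=6]  = -2
B = A·D  [with A=4, D=-2]  = -8
E = |X - B|  [with X=0, B=-8]  = 8

8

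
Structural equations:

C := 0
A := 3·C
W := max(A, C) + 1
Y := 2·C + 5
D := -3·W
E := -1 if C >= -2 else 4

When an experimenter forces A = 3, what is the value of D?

do(A=3) replaces the equation A := 3·C with the constant A = 3.
W = max(A, C) + 1  [with A=3, C=0]  = 4
D = -3·W  [with W=4]  = -12

-12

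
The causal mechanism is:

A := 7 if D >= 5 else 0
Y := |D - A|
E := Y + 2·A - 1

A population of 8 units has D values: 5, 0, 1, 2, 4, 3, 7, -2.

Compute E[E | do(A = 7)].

The intervention sets A=7 in all 8 units regardless of D. Recomputing E per unit gives 15, 20, 19, 18, 16, 17, 13, 22; average 17.5.

17.5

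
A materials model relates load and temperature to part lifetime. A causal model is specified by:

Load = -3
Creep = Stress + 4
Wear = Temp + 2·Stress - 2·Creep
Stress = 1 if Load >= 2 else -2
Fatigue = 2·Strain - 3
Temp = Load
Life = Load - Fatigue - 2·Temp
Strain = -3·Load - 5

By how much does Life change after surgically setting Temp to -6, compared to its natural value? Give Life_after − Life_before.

6

do(Temp=-6) replaces the equation Temp = Load with the constant Temp = -6.
Strain = -3·Load - 5  [with Load=-3]  = 4
Fatigue = 2·Strain - 3  [with Strain=4]  = 5
Life = Load - Fatigue - 2·Temp  [with Load=-3, Fatigue=5, Temp=-6]  = 4
Without intervention: Strain = -3·Load - 5  [with Load=-3]  = 4; Temp = Load  [with Load=-3]  = -3; Fatigue = 2·Strain - 3  [with Strain=4]  = 5; Life = Load - Fatigue - 2·Temp  [with Load=-3, Fatigue=5, Temp=-3]  = -2.
Change = 4 − (-2) = 6.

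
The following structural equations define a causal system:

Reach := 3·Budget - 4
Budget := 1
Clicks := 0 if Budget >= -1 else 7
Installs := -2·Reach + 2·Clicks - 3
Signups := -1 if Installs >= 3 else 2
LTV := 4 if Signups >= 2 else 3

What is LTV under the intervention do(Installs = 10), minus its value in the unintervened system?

-1

Under do(Installs=10), the mechanism Installs := -2·Reach + 2·Clicks - 3 is discarded; Installs is fixed at 10.
Signups = -1 if Installs >= 3 else 2  [with Installs=10]  = -1
LTV = 4 if Signups >= 2 else 3  [with Signups=-1]  = 3
Without intervention: Reach = 3·Budget - 4  [with Budget=1]  = -1; Clicks = 0 if Budget >= -1 else 7  [with Budget=1]  = 0; Installs = -2·Reach + 2·Clicks - 3  [with Reach=-1, Clicks=0]  = -1; Signups = -1 if Installs >= 3 else 2  [with Installs=-1]  = 2; LTV = 4 if Signups >= 2 else 3  [with Signups=2]  = 4.
Change = 3 − 4 = -1.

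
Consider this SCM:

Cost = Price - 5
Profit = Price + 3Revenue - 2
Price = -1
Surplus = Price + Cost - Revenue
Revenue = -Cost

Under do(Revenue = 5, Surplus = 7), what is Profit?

The joint intervention fixes Revenue = 5, Surplus = 7, removing each variable's own equation.
Profit = Price + 3Revenue - 2  [with Price=-1, Revenue=5]  = 12

12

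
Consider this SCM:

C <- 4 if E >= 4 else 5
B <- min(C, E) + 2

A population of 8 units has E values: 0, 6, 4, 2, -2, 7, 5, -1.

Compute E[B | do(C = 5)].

do(C=5) breaks C's dependence on E. With C=5 fixed, B across the units is 2, 7, 6, 4, 0, 7, 7, 1, mean 4.25.

4.25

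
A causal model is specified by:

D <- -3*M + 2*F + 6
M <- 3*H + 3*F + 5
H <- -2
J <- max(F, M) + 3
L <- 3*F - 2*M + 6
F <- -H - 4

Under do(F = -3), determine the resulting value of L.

17

Under do(F=-3), the mechanism F <- -H - 4 is discarded; F is fixed at -3.
M = 3*H + 3*F + 5  [with H=-2, F=-3]  = -10
L = 3*F - 2*M + 6  [with F=-3, M=-10]  = 17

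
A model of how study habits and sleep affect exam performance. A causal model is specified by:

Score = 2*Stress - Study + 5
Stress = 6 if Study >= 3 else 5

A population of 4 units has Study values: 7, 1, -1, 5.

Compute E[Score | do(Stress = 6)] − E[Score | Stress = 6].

do(Stress=6) breaks Stress's dependence on Study. With Stress=6 fixed, Score across the units is 10, 16, 18, 12, mean 14.
E[Score|Stress=6] averages over only the 2 units with Stress=6 (Study = 7, 5): Score = 10, 12, mean 11.
Difference = 14 − 11 = 3.

3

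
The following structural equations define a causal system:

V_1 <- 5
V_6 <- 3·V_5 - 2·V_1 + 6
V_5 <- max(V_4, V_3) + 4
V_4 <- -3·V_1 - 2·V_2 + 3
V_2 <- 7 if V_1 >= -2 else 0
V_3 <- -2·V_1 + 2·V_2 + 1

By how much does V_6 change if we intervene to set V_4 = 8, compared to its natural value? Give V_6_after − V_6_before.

9

Under do(V_4=8), the mechanism V_4 <- -3·V_1 - 2·V_2 + 3 is discarded; V_4 is fixed at 8.
V_2 = 7 if V_1 >= -2 else 0  [with V_1=5]  = 7
V_3 = -2·V_1 + 2·V_2 + 1  [with V_1=5, V_2=7]  = 5
V_5 = max(V_4, V_3) + 4  [with V_4=8, V_3=5]  = 12
V_6 = 3·V_5 - 2·V_1 + 6  [with V_5=12, V_1=5]  = 32
Without intervention: V_2 = 7 if V_1 >= -2 else 0  [with V_1=5]  = 7; V_3 = -2·V_1 + 2·V_2 + 1  [with V_1=5, V_2=7]  = 5; V_4 = -3·V_1 - 2·V_2 + 3  [with V_1=5, V_2=7]  = -26; V_5 = max(V_4, V_3) + 4  [with V_4=-26, V_3=5]  = 9; V_6 = 3·V_5 - 2·V_1 + 6  [with V_5=9, V_1=5]  = 23.
Change = 32 − 23 = 9.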